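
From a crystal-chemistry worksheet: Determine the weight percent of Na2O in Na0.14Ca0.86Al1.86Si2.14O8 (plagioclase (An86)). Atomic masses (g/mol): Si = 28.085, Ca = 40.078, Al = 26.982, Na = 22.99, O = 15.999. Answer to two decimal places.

1.57 wt%

Formula mass = 275.966 g/mol.
0.14 Na → 0.0700 mol Na2O per formula unit; M(Na2O) = 61.979, so Na2O mass = 4.339 g.
4.339/275.966 × 100 = 1.57 wt%.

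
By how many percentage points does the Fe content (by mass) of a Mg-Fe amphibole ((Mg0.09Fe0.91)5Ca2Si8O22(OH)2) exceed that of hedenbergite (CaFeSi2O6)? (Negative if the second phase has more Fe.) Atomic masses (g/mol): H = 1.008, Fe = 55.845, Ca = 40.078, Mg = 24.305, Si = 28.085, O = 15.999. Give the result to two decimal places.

First mineral: 254.095 g Fe in 955.860 g formula = 26.58 wt% Fe.
Second mineral: 55.845 g Fe in 248.087 g formula = 22.51 wt% Fe.
26.58% − 22.51% gives a difference of 4.07 percentage points.

4.07 percentage points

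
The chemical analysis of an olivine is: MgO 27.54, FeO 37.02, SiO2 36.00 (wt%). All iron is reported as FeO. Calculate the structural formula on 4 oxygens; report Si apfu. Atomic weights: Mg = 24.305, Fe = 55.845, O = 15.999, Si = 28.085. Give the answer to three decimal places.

1.000 Si apfu

27.54 wt% MgO ÷ 40.304 g/mol = 0.68331 mol, giving 0.68331 Mg and 0.68331 O.
37.02 wt% FeO ÷ 71.844 g/mol = 0.51528 mol, giving 0.51528 Fe and 0.51528 O.
36.00 wt% SiO2 ÷ 60.083 g/mol = 0.59917 mol, giving 0.59917 Si and 1.19834 O.
Oxygen sums to 2.39693; scaling by 4/2.39693 = 1.66880 puts the formula on 4 O.
Si: 0.59917 × 1.66880 = 1.000 atoms per formula unit.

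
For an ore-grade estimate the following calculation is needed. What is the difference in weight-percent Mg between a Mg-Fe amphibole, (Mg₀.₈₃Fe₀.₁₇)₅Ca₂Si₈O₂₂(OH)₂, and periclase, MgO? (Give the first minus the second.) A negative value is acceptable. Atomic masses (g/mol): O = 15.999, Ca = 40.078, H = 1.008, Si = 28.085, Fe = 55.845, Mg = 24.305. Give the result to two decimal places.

-48.28 percentage points

First mineral: 100.866 g Mg in 839.162 g formula = 12.02 wt% Mg.
Second mineral: 24.305 g Mg in 40.304 g formula = 60.30 wt% Mg.
12.02% − 60.30% gives a difference of -48.28 percentage points.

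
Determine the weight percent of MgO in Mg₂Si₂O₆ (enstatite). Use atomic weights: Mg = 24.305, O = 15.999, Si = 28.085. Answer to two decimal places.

40.15 wt%

Formula mass = 200.774 g/mol.
2 Mg → 2.0000 mol MgO per formula unit; M(MgO) = 40.304, so MgO mass = 80.608 g.
80.608/200.774 × 100 = 40.15 wt%.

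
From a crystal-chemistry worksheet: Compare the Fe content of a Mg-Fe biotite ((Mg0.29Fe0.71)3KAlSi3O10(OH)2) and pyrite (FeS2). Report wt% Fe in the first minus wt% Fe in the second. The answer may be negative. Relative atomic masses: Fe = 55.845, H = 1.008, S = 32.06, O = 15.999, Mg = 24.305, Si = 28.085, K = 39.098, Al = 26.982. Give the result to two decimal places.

Fe in (Mg0.29Fe0.71)3KAlSi3O10(OH)2: molar mass 484.434 g/mol; 2.13×55.845 = 118.950 g → 24.55 wt%.
Fe in FeS2: molar mass 119.965 g/mol; 1×55.845 = 55.845 g → 46.55 wt%.
Difference = 24.55 − 46.55 = -22.00 percentage points.

-22.00 percentage points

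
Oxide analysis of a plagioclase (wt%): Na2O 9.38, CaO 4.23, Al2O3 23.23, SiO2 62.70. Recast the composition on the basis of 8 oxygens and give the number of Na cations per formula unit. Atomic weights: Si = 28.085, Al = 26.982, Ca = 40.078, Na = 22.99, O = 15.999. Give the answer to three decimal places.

Na2O (M=61.979): mol = 0.15134; Na = 0.30268, O = 0.15134.
CaO (M=56.077): mol = 0.07543; Ca = 0.07543, O = 0.07543.
Al2O3 (M=101.961): mol = 0.22783; Al = 0.45566, O = 0.68349.
SiO2 (M=60.083): mol = 1.04356; Si = 1.04356, O = 2.08712.
ΣO = 2.99738; factor = 8/ΣO = 2.66900.
Na apfu = 0.30268 × 2.66900 = 0.808.

0.808 Na apfu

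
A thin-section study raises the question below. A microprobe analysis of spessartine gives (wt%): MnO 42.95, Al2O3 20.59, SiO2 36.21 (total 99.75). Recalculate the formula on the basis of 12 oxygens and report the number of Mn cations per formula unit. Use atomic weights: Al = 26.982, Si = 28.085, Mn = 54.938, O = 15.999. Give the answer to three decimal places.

MnO (M=70.937): mol = 0.60547; Mn = 0.60547, O = 0.60547.
Al2O3 (M=101.961): mol = 0.20194; Al = 0.40388, O = 0.60582.
SiO2 (M=60.083): mol = 0.60267; Si = 0.60267, O = 1.20534.
ΣO = 2.41663; factor = 12/ΣO = 4.96559.
Mn apfu = 0.60547 × 4.96559 = 3.007.

3.007 Mn apfu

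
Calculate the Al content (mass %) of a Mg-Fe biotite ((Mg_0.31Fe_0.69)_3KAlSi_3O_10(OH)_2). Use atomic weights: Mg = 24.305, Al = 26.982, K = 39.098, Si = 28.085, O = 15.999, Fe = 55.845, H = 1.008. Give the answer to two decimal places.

5.59 mass %

M((Mg_0.31Fe_0.69)_3KAlSi_3O_10(OH)_2) = 482.542 g/mol.
Al contributes 1 × 26.982 = 26.982 g per mole.
26.982/482.542 = 0.0559 → 5.59%.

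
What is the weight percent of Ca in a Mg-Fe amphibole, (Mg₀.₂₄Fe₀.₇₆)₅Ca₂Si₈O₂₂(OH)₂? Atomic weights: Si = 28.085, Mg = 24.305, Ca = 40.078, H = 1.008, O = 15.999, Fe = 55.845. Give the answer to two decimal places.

Formula mass = 1.20×24.305 + 3.80×55.845 + 2×40.078 + 8×28.085 + 24×15.999 + 2×1.008 = 932.205 g/mol, of which 80.156 g is Ca.
So Ca makes up 80.156/932.205 = 0.0860 of the mass, i.e. 8.60%.

8.60 weight percent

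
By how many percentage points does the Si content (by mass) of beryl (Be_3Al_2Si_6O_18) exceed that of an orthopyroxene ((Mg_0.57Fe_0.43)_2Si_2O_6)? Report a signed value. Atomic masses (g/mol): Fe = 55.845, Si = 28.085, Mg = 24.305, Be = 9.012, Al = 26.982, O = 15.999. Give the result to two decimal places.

6.70 percentage points

First mineral: 168.510 g Si in 537.492 g formula = 31.35 wt% Si.
Second mineral: 56.170 g Si in 227.898 g formula = 24.65 wt% Si.
31.35% − 24.65% gives a difference of 6.70 percentage points.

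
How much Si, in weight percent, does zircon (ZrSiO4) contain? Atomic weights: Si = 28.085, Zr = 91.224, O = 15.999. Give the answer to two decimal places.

15.32 weight percent

Formula mass = 1·91.224 + 1·28.085 + 4·15.999 = 183.305 g/mol, of which 28.085 g is Si.
So Si makes up 28.085/183.305 = 0.1532 of the mass, i.e. 15.32%.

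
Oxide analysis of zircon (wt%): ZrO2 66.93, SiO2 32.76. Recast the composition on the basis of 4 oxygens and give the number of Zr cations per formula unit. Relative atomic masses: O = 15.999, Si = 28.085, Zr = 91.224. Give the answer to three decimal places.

0.998 Zr apfu

66.93 wt% ZrO2 ÷ 123.222 g/mol = 0.54317 mol, giving 0.54317 Zr and 1.08634 O.
32.76 wt% SiO2 ÷ 60.083 g/mol = 0.54525 mol, giving 0.54525 Si and 1.09050 O.
Oxygen sums to 2.17684; scaling by 4/2.17684 = 1.83753 puts the formula on 4 O.
Zr: 0.54317 × 1.83753 = 0.998 atoms per formula unit.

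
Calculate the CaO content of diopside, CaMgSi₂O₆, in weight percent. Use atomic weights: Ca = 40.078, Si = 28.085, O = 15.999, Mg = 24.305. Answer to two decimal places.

Formula mass = 216.547 g/mol.
1 Ca → 1.0000 mol CaO per formula unit; M(CaO) = 56.077, so CaO mass = 56.077 g.
56.077/216.547 × 100 = 25.90 wt%.

25.90 wt%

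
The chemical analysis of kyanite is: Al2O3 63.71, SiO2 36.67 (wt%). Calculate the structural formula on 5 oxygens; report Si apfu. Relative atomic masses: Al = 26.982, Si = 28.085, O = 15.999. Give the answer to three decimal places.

Al2O3 (M=101.961): mol = 0.62485; Al = 1.24970, O = 1.87455.
SiO2 (M=60.083): mol = 0.61032; Si = 0.61032, O = 1.22064.
ΣO = 3.09519; factor = 5/ΣO = 1.61541.
Si apfu = 0.61032 × 1.61541 = 0.986.

0.986 Si apfu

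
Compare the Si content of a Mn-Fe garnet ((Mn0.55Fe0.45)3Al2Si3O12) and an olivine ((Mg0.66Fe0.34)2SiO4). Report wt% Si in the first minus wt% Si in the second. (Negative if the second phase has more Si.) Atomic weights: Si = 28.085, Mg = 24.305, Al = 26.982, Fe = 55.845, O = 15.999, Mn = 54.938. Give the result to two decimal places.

-0.34 percentage points

Si in (Mn0.55Fe0.45)3Al2Si3O12: molar mass 496.245 g/mol; 3×28.085 = 84.255 g → 16.98 wt%.
Si in (Mg0.66Fe0.34)2SiO4: molar mass 162.138 g/mol; 1×28.085 = 28.085 g → 17.32 wt%.
Difference = 16.98 − 17.32 = -0.34 percentage points.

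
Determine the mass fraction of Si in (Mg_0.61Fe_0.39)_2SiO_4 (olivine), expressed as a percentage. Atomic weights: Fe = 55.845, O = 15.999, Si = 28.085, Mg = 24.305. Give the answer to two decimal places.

16.99 weight percent

M((Mg_0.61Fe_0.39)_2SiO_4) = 165.292 g/mol.
Si contributes 1 × 28.085 = 28.085 g per mole.
28.085/165.292 = 0.1699 → 16.99%.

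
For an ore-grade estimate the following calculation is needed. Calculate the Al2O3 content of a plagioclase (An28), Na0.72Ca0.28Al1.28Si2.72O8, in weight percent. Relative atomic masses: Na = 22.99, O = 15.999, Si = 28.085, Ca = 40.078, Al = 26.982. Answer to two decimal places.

Formula mass = 266.695 g/mol.
1.28 Al → 0.6400 mol Al2O3 per formula unit; M(Al2O3) = 101.961, so Al2O3 mass = 65.255 g.
65.255/266.695 × 100 = 24.47 wt%.

24.47 wt%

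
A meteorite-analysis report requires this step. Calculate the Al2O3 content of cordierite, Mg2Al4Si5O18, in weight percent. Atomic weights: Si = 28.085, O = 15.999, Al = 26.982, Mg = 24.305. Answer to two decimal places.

34.86 wt%

M(Mg2Al4Si5O18) = 584.945 g/mol; M(Al2O3) = 101.961 g/mol.
Moles Al2O3 per formula unit = 4 Al ÷ 2 = 2.0000.
Al2O3 fraction = (2.0000 × 101.961) / 584.945 = 203.922/584.945 = 0.3486.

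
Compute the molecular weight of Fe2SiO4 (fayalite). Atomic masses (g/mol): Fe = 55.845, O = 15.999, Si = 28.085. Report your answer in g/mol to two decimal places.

Fe: 2 × 55.845 = 111.6900
Si: 1 × 28.085 = 28.0850
O: 4 × 15.999 = 63.9960
Summing the contributions gives the formula mass.

203.77 g/mol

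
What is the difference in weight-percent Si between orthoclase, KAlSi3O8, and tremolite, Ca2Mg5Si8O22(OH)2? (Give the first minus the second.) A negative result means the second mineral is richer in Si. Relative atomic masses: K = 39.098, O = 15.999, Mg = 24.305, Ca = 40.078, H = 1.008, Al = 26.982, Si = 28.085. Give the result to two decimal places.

First mineral: 84.255 g Si in 278.327 g formula = 30.27 wt% Si.
Second mineral: 224.680 g Si in 812.353 g formula = 27.66 wt% Si.
30.27% − 27.66% gives a difference of 2.61 percentage points.

2.61 percentage points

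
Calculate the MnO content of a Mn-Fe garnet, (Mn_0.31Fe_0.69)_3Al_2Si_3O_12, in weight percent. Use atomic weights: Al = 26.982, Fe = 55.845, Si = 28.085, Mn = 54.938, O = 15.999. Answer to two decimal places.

13.28 wt%

Formula mass = 496.898 g/mol.
0.93 Mn → 0.9300 mol MnO per formula unit; M(MnO) = 70.937, so MnO mass = 65.971 g.
65.971/496.898 × 100 = 13.28 wt%.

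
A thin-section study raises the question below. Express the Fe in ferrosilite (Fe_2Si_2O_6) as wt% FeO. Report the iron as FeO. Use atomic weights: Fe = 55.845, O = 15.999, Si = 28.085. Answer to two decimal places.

M(Fe_2Si_2O_6) = 263.854 g/mol; M(FeO) = 71.844 g/mol.
Moles FeO per formula unit = 2 Fe ÷ 1 = 2.0000.
FeO fraction = (2.0000 × 71.844) / 263.854 = 143.688/263.854 = 0.5446.

54.46 wt%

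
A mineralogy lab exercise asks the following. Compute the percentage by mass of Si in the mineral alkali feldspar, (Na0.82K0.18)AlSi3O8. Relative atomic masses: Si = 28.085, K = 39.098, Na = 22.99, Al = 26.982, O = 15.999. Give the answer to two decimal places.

31.78 mass %

M((Na0.82K0.18)AlSi3O8) = 265.118 g/mol.
Si contributes 3 × 28.085 = 84.255 g per mole.
84.255/265.118 = 0.3178 → 31.78%.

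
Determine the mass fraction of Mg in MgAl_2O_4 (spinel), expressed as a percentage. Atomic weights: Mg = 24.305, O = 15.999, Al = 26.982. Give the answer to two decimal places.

Molar mass of MgAl_2O_4: 1×24.305 + 2×26.982 + 4×15.999 = 142.265 g/mol.
Mass of Mg per formula unit: 1 × 24.305 = 24.305 g.
Weight fraction Mg = 24.305 / 142.265 = 0.1708.

17.08 wt%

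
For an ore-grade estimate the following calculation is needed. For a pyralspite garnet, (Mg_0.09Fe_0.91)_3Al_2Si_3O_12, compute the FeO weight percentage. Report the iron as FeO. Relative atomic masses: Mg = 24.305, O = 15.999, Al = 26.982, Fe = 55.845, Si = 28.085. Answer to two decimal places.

M((Mg_0.09Fe_0.91)_3Al_2Si_3O_12) = 489.226 g/mol; M(FeO) = 71.844 g/mol.
Moles FeO per formula unit = 2.73 Fe ÷ 1 = 2.7300.
FeO fraction = (2.7300 × 71.844) / 489.226 = 196.134/489.226 = 0.4009.

40.09 wt%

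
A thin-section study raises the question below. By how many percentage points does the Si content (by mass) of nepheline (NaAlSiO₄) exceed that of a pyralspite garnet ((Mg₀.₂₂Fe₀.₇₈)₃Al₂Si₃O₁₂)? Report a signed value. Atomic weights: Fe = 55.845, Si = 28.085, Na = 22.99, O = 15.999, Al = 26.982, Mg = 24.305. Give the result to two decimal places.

First mineral: 28.085 g Si in 142.053 g formula = 19.77 wt% Si.
Second mineral: 84.255 g Si in 476.926 g formula = 17.67 wt% Si.
19.77% − 17.67% gives a difference of 2.10 percentage points.

2.10 percentage points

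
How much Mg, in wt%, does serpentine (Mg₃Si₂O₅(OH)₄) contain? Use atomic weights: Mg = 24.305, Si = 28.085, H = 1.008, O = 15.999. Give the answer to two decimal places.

26.31 wt%

Molar mass of Mg₃Si₂O₅(OH)₄: 3·24.305 + 2·28.085 + 9·15.999 + 4·1.008 = 277.108 g/mol.
Mass of Mg per formula unit: 3 × 24.305 = 72.915 g.
Weight fraction Mg = 72.915 / 277.108 = 0.2631.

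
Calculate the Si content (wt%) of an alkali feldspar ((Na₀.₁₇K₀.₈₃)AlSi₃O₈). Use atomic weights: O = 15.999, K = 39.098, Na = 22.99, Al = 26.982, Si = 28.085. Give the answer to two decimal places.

30.57 wt%

Molar mass of (Na₀.₁₇K₀.₈₃)AlSi₃O₈: 0.17·22.99 + 0.83·39.098 + 1·26.982 + 3·28.085 + 8·15.999 = 275.589 g/mol.
Mass of Si per formula unit: 3 × 28.085 = 84.255 g.
Weight fraction Si = 84.255 / 275.589 = 0.3057.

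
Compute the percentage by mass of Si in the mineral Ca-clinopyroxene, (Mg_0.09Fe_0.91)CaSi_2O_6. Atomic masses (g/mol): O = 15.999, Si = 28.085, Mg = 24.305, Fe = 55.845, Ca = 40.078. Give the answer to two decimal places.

22.90 mass %

Formula mass = 0.09·24.305 + 0.91·55.845 + 1·40.078 + 2·28.085 + 6·15.999 = 245.248 g/mol, of which 56.170 g is Si.
So Si makes up 56.170/245.248 = 0.2290 of the mass, i.e. 22.90%.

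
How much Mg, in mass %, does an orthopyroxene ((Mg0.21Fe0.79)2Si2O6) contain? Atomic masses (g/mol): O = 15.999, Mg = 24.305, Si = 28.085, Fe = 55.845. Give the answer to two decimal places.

4.07 mass %

Molar mass of (Mg0.21Fe0.79)2Si2O6: 0.42·24.305 + 1.58·55.845 + 2·28.085 + 6·15.999 = 250.607 g/mol.
Mass of Mg per formula unit: 0.42 × 24.305 = 10.208 g.
Weight fraction Mg = 10.208 / 250.607 = 0.0407.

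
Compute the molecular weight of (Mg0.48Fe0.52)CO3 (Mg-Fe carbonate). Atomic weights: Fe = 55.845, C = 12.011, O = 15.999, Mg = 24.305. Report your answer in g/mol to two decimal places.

100.71 g/mol

M = 0.48·24.305 + 0.52·55.845 + 1·12.011 + 3·15.999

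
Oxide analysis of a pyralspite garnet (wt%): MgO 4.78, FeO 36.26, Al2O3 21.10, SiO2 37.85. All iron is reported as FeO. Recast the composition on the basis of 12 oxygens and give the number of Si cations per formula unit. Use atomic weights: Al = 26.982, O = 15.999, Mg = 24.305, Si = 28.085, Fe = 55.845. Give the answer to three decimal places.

4.78 wt% MgO ÷ 40.304 g/mol = 0.11860 mol, giving 0.11860 Mg and 0.11860 O.
36.26 wt% FeO ÷ 71.844 g/mol = 0.50470 mol, giving 0.50470 Fe and 0.50470 O.
21.10 wt% Al2O3 ÷ 101.961 g/mol = 0.20694 mol, giving 0.41388 Al and 0.62082 O.
37.85 wt% SiO2 ÷ 60.083 g/mol = 0.62996 mol, giving 0.62996 Si and 1.25992 O.
Oxygen sums to 2.50404; scaling by 12/2.50404 = 4.79226 puts the formula on 12 O.
Si: 0.62996 × 4.79226 = 3.019 atoms per formula unit.

3.019 Si apfu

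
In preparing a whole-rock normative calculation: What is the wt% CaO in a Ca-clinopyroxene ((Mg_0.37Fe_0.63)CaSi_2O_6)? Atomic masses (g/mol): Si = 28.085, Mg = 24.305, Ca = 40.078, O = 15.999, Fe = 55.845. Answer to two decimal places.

23.72 wt%

Formula mass = 236.417 g/mol.
1 Ca → 1.0000 mol CaO per formula unit; M(CaO) = 56.077, so CaO mass = 56.077 g.
56.077/236.417 × 100 = 23.72 wt%.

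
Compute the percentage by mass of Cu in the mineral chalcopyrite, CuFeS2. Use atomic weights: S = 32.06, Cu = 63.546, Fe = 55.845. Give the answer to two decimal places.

34.63 wt%

Molar mass of CuFeS2: 1*63.546 + 1*55.845 + 2*32.06 = 183.511 g/mol.
Mass of Cu per formula unit: 1 × 63.546 = 63.546 g.
Weight fraction Cu = 63.546 / 183.511 = 0.3463.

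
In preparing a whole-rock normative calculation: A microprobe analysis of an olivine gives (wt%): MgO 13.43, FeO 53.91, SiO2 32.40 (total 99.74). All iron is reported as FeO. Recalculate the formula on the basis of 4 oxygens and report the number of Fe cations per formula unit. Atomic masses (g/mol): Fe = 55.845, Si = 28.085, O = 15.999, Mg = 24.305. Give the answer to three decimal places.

MgO (M=40.304): mol = 0.33322; Mg = 0.33322, O = 0.33322.
FeO (M=71.844): mol = 0.75038; Fe = 0.75038, O = 0.75038.
SiO2 (M=60.083): mol = 0.53925; Si = 0.53925, O = 1.07850.
ΣO = 2.16210; factor = 4/ΣO = 1.85005.
Fe apfu = 0.75038 × 1.85005 = 1.388.

1.388 Fe apfu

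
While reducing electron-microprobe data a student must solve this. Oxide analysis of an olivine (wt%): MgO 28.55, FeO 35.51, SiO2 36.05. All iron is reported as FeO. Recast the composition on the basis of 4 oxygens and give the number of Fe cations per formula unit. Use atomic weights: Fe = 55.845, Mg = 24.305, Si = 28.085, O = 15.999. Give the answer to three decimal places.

28.55 wt% MgO ÷ 40.304 g/mol = 0.70837 mol, giving 0.70837 Mg and 0.70837 O.
35.51 wt% FeO ÷ 71.844 g/mol = 0.49427 mol, giving 0.49427 Fe and 0.49427 O.
36.05 wt% SiO2 ÷ 60.083 g/mol = 0.60000 mol, giving 0.60000 Si and 1.20000 O.
Oxygen sums to 2.40264; scaling by 4/2.40264 = 1.66484 puts the formula on 4 O.
Fe: 0.49427 × 1.66484 = 0.823 atoms per formula unit.

0.823 Fe apfu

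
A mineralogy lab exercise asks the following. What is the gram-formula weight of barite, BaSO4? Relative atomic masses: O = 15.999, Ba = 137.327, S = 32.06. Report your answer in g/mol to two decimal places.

233.38 g/mol

M = 1·137.327 + 1·32.06 + 4·15.999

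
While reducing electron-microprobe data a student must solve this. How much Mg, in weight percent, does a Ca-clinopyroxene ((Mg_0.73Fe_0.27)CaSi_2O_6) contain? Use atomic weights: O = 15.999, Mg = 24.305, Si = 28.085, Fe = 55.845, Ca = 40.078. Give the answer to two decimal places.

7.88 weight percent

Formula mass = 0.73*24.305 + 0.27*55.845 + 1*40.078 + 2*28.085 + 6*15.999 = 225.063 g/mol, of which 17.743 g is Mg.
So Mg makes up 17.743/225.063 = 0.0788 of the mass, i.e. 7.88%.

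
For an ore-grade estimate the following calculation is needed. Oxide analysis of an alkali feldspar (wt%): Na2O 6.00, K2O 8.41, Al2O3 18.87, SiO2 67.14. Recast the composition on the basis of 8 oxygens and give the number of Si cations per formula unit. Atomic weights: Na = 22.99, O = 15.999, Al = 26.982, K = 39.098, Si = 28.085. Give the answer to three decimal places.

Na2O (M=61.979): mol = 0.09681; Na = 0.19362, O = 0.09681.
K2O (M=94.195): mol = 0.08928; K = 0.17856, O = 0.08928.
Al2O3 (M=101.961): mol = 0.18507; Al = 0.37014, O = 0.55521.
SiO2 (M=60.083): mol = 1.11745; Si = 1.11745, O = 2.23490.
ΣO = 2.97620; factor = 8/ΣO = 2.68799.
Si apfu = 1.11745 × 2.68799 = 3.004.

3.004 Si apfu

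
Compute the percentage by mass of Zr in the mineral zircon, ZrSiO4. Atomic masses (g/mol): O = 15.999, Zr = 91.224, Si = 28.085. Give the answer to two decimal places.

Formula mass = 1*91.224 + 1*28.085 + 4*15.999 = 183.305 g/mol, of which 91.224 g is Zr.
So Zr makes up 91.224/183.305 = 0.4977 of the mass, i.e. 49.77%.

49.77 weight percent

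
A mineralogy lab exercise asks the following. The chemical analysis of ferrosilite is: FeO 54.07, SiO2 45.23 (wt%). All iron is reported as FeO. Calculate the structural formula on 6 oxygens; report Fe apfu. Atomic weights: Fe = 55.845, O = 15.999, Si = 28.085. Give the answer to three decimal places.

2.000 Fe apfu

FeO (M=71.844): mol = 0.75260; Fe = 0.75260, O = 0.75260.
SiO2 (M=60.083): mol = 0.75279; Si = 0.75279, O = 1.50558.
ΣO = 2.25818; factor = 6/ΣO = 2.65701.
Fe apfu = 0.75260 × 2.65701 = 2.000.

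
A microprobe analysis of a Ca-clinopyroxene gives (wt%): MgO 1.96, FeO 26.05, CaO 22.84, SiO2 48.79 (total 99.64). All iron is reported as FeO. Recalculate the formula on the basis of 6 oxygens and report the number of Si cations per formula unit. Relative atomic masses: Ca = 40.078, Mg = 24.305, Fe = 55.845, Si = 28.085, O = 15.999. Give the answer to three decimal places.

MgO (M=40.304): mol = 0.04863; Mg = 0.04863, O = 0.04863.
FeO (M=71.844): mol = 0.36259; Fe = 0.36259, O = 0.36259.
CaO (M=56.077): mol = 0.40730; Ca = 0.40730, O = 0.40730.
SiO2 (M=60.083): mol = 0.81204; Si = 0.81204, O = 1.62408.
ΣO = 2.44260; factor = 6/ΣO = 2.45640.
Si apfu = 0.81204 × 2.45640 = 1.995.

1.995 Si apfu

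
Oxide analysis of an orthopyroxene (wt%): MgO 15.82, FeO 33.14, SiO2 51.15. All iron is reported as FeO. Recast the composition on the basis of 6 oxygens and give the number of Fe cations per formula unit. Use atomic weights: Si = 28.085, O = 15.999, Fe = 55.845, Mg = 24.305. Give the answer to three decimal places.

15.82 wt% MgO ÷ 40.304 g/mol = 0.39252 mol, giving 0.39252 Mg and 0.39252 O.
33.14 wt% FeO ÷ 71.844 g/mol = 0.46128 mol, giving 0.46128 Fe and 0.46128 O.
51.15 wt% SiO2 ÷ 60.083 g/mol = 0.85132 mol, giving 0.85132 Si and 1.70264 O.
Oxygen sums to 2.55644; scaling by 6/2.55644 = 2.34701 puts the formula on 6 O.
Fe: 0.46128 × 2.34701 = 1.083 atoms per formula unit.

1.083 Fe apfu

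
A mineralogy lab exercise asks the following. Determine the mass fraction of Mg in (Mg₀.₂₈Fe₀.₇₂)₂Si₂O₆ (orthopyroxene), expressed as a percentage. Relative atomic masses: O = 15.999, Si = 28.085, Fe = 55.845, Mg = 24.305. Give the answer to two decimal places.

5.53 weight percent

Molar mass of (Mg₀.₂₈Fe₀.₇₂)₂Si₂O₆: 0.56·24.305 + 1.44·55.845 + 2·28.085 + 6·15.999 = 246.192 g/mol.
Mass of Mg per formula unit: 0.56 × 24.305 = 13.611 g.
Weight fraction Mg = 13.611 / 246.192 = 0.0553.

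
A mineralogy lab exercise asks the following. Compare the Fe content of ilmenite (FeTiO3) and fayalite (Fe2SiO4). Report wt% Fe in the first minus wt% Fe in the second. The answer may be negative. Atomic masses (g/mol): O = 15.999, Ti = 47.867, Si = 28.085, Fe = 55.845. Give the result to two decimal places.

First mineral: 55.845 g Fe in 151.709 g formula = 36.81 wt% Fe.
Second mineral: 111.690 g Fe in 203.771 g formula = 54.81 wt% Fe.
36.81% − 54.81% gives a difference of -18.00 percentage points.

-18.00 percentage points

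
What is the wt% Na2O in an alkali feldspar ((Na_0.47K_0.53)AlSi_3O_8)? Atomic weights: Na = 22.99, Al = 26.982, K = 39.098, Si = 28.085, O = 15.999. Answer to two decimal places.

5.38 wt%

Molar mass of (Na_0.47K_0.53)AlSi_3O_8 = 0.47*22.99 + 0.53*39.098 + 1*26.982 + 3*28.085 + 8*15.999 = 270.756 g/mol.
Each formula unit contains 0.47 Na, equivalent to 0.47/2 = 0.2350 mol Na2O.
M(Na2O) = 2×22.99 + 1×15.999 = 61.979 g/mol.
Mass of Na2O per formula unit = 0.2350 × 61.979 = 14.565 g.
Na2O wt% = 14.565 / 270.756 × 100 = 5.38%.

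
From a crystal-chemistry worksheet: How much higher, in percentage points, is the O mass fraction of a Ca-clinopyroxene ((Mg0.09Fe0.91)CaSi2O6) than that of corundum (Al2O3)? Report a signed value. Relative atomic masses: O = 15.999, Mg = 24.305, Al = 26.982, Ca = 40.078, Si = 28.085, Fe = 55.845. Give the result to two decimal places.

First mineral: 95.994 g O in 245.248 g formula = 39.14 wt% O.
Second mineral: 47.997 g O in 101.961 g formula = 47.07 wt% O.
39.14% − 47.07% gives a difference of -7.93 percentage points.

-7.93 percentage points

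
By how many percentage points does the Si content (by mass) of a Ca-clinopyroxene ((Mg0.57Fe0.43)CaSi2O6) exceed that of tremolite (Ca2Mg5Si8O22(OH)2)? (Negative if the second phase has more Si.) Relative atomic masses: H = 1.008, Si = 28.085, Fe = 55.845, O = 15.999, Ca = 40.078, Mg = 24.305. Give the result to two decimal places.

Si in (Mg0.57Fe0.43)CaSi2O6: molar mass 230.109 g/mol; 2×28.085 = 56.170 g → 24.41 wt%.
Si in Ca2Mg5Si8O22(OH)2: molar mass 812.353 g/mol; 8×28.085 = 224.680 g → 27.66 wt%.
Difference = 24.41 − 27.66 = -3.25 percentage points.

-3.25 percentage points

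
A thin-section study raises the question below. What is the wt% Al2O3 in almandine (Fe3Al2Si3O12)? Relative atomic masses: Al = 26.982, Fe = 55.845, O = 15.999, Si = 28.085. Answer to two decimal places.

20.48 wt%

Formula mass = 497.742 g/mol.
2 Al → 1.0000 mol Al2O3 per formula unit; M(Al2O3) = 101.961, so Al2O3 mass = 101.961 g.
101.961/497.742 × 100 = 20.48 wt%.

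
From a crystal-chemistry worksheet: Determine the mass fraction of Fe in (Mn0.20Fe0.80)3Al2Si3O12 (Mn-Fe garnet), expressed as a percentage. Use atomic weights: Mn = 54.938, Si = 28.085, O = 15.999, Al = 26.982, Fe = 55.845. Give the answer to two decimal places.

26.96 weight percent

M((Mn0.20Fe0.80)3Al2Si3O12) = 497.198 g/mol.
Fe contributes 2.40 × 55.845 = 134.028 g per mole.
134.028/497.198 = 0.2696 → 26.96%.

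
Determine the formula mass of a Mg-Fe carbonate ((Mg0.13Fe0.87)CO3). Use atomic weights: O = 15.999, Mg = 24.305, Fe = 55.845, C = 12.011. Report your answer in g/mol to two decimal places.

111.75 g/mol

M = 0.13*24.305 + 0.87*55.845 + 1*12.011 + 3*15.999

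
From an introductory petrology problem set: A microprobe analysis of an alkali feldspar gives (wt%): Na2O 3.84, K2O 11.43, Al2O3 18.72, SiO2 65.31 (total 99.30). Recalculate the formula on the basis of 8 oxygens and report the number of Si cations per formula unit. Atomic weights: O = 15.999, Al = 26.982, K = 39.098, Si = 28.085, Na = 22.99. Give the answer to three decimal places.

3.84 wt% Na2O ÷ 61.979 g/mol = 0.06196 mol, giving 0.12392 Na and 0.06196 O.
11.43 wt% K2O ÷ 94.195 g/mol = 0.12134 mol, giving 0.24268 K and 0.12134 O.
18.72 wt% Al2O3 ÷ 101.961 g/mol = 0.18360 mol, giving 0.36720 Al and 0.55080 O.
65.31 wt% SiO2 ÷ 60.083 g/mol = 1.08700 mol, giving 1.08700 Si and 2.17400 O.
Oxygen sums to 2.90810; scaling by 8/2.90810 = 2.75094 puts the formula on 8 O.
Si: 1.08700 × 2.75094 = 2.990 atoms per formula unit.

2.990 Si apfu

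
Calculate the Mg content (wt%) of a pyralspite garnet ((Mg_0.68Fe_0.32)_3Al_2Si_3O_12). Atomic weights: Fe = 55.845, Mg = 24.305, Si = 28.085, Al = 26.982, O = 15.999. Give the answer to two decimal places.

Formula mass = 2.04·24.305 + 0.96·55.845 + 2·26.982 + 3·28.085 + 12·15.999 = 433.400 g/mol, of which 49.582 g is Mg.
So Mg makes up 49.582/433.400 = 0.1144 of the mass, i.e. 11.44%.

11.44 wt%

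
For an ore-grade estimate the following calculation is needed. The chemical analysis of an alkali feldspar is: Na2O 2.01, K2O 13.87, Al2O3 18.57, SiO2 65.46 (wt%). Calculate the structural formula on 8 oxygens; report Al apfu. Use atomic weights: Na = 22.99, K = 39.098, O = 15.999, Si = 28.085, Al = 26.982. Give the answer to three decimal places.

1.003 Al apfu

2.01 wt% Na2O ÷ 61.979 g/mol = 0.03243 mol, giving 0.06486 Na and 0.03243 O.
13.87 wt% K2O ÷ 94.195 g/mol = 0.14725 mol, giving 0.29450 K and 0.14725 O.
18.57 wt% Al2O3 ÷ 101.961 g/mol = 0.18213 mol, giving 0.36426 Al and 0.54639 O.
65.46 wt% SiO2 ÷ 60.083 g/mol = 1.08949 mol, giving 1.08949 Si and 2.17898 O.
Oxygen sums to 2.90505; scaling by 8/2.90505 = 2.75383 puts the formula on 8 O.
Al: 0.36426 × 2.75383 = 1.003 atoms per formula unit.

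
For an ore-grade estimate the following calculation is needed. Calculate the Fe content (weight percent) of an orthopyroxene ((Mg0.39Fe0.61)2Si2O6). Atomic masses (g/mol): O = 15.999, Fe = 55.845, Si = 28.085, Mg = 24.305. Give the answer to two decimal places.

28.48 weight percent

Molar mass of (Mg0.39Fe0.61)2Si2O6: 0.78·24.305 + 1.22·55.845 + 2·28.085 + 6·15.999 = 239.253 g/mol.
Mass of Fe per formula unit: 1.22 × 55.845 = 68.131 g.
Weight fraction Fe = 68.131 / 239.253 = 0.2848.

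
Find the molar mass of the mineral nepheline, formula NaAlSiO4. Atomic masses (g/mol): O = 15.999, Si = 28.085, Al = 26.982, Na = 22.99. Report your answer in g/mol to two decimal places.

M = 1×22.99 + 1×26.982 + 1×28.085 + 4×15.999

142.05 g/mol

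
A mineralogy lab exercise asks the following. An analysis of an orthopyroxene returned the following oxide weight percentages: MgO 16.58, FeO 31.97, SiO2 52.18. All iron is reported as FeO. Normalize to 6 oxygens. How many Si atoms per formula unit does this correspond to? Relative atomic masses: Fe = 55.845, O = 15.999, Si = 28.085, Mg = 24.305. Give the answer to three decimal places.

2.009 Si apfu

MgO: 16.58/40.304 = 0.41137 mol → 0.41137 mol Mg, 0.41137 mol O.
FeO: 31.97/71.844 = 0.44499 mol → 0.44499 mol Fe, 0.44499 mol O.
SiO2: 52.18/60.083 = 0.86847 mol → 0.86847 mol Si, 1.73694 mol O.
Total oxygen = 2.59330 mol. Normalization factor = 6/2.59330 = 2.31365.
Si per 6 O = 0.86847 × 2.31365 = 2.009.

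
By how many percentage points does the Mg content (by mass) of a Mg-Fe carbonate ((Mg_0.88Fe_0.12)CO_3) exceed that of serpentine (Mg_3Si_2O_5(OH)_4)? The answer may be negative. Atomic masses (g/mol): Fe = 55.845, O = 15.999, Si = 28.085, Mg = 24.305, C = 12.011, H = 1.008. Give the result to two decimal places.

Mg in (Mg_0.88Fe_0.12)CO_3: molar mass 88.098 g/mol; 0.88×24.305 = 21.388 g → 24.28 wt%.
Mg in Mg_3Si_2O_5(OH)_4: molar mass 277.108 g/mol; 3×24.305 = 72.915 g → 26.31 wt%.
Difference = 24.28 − 26.31 = -2.03 percentage points.

-2.03 percentage points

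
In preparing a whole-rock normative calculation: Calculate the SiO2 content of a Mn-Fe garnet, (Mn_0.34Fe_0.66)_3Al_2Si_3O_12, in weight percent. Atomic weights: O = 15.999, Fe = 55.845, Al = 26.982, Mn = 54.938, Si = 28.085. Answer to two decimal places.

36.28 wt%

Formula mass = 496.817 g/mol.
3 Si → 3.0000 mol SiO2 per formula unit; M(SiO2) = 60.083, so SiO2 mass = 180.249 g.
180.249/496.817 × 100 = 36.28 wt%.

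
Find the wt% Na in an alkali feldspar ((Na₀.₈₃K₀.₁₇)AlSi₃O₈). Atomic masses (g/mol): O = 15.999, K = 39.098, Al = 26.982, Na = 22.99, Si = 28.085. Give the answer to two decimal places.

Molar mass of (Na₀.₈₃K₀.₁₇)AlSi₃O₈: 0.83×22.99 + 0.17×39.098 + 1×26.982 + 3×28.085 + 8×15.999 = 264.957 g/mol.
Mass of Na per formula unit: 0.83 × 22.99 = 19.082 g.
Weight fraction Na = 19.082 / 264.957 = 0.0720.

7.20 mass %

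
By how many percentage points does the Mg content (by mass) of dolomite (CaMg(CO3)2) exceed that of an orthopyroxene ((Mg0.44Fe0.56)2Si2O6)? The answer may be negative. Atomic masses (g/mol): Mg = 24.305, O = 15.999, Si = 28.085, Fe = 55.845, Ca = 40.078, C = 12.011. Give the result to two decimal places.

First mineral: 24.305 g Mg in 184.399 g formula = 13.18 wt% Mg.
Second mineral: 21.388 g Mg in 236.099 g formula = 9.06 wt% Mg.
13.18% − 9.06% gives a difference of 4.12 percentage points.

4.12 percentage points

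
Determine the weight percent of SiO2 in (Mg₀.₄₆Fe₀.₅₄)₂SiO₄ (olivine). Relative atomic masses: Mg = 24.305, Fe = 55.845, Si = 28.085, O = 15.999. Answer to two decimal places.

M((Mg₀.₄₆Fe₀.₅₄)₂SiO₄) = 174.754 g/mol; M(SiO2) = 60.083 g/mol.
Moles SiO2 per formula unit = 1 Si ÷ 1 = 1.0000.
SiO2 fraction = (1.0000 × 60.083) / 174.754 = 60.083/174.754 = 0.3438.

34.38 wt%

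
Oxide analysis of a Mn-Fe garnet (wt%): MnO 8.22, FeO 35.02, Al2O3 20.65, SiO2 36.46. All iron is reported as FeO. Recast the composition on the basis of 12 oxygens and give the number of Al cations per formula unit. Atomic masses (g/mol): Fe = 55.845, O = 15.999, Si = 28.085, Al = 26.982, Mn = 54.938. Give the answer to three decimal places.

MnO: 8.22/70.937 = 0.11588 mol → 0.11588 mol Mn, 0.11588 mol O.
FeO: 35.02/71.844 = 0.48745 mol → 0.48745 mol Fe, 0.48745 mol O.
Al2O3: 20.65/101.961 = 0.20253 mol → 0.40506 mol Al, 0.60759 mol O.
SiO2: 36.46/60.083 = 0.60683 mol → 0.60683 mol Si, 1.21366 mol O.
Total oxygen = 2.42458 mol. Normalization factor = 12/2.42458 = 4.94931.
Al per 12 O = 0.40506 × 4.94931 = 2.005.

2.005 Al apfu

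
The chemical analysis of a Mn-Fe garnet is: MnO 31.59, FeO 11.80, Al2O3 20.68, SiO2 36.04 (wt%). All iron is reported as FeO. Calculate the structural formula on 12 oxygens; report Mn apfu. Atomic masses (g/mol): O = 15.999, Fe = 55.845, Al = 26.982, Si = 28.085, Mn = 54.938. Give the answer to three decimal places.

2.210 Mn apfu

31.59 wt% MnO ÷ 70.937 g/mol = 0.44532 mol, giving 0.44532 Mn and 0.44532 O.
11.80 wt% FeO ÷ 71.844 g/mol = 0.16424 mol, giving 0.16424 Fe and 0.16424 O.
20.68 wt% Al2O3 ÷ 101.961 g/mol = 0.20282 mol, giving 0.40564 Al and 0.60846 O.
36.04 wt% SiO2 ÷ 60.083 g/mol = 0.59984 mol, giving 0.59984 Si and 1.19968 O.
Oxygen sums to 2.41770; scaling by 12/2.41770 = 4.96339 puts the formula on 12 O.
Mn: 0.44532 × 4.96339 = 2.210 atoms per formula unit.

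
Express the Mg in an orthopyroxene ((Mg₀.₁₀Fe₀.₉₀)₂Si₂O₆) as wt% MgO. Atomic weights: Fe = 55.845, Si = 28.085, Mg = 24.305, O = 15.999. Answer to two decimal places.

3.13 wt%

Molar mass of (Mg₀.₁₀Fe₀.₉₀)₂Si₂O₆ = 0.20*24.305 + 1.80*55.845 + 2*28.085 + 6*15.999 = 257.546 g/mol.
Each formula unit contains 0.20 Mg, equivalent to 0.20/1 = 0.2000 mol MgO.
M(MgO) = 1×24.305 + 1×15.999 = 40.304 g/mol.
Mass of MgO per formula unit = 0.2000 × 40.304 = 8.061 g.
MgO wt% = 8.061 / 257.546 × 100 = 3.13%.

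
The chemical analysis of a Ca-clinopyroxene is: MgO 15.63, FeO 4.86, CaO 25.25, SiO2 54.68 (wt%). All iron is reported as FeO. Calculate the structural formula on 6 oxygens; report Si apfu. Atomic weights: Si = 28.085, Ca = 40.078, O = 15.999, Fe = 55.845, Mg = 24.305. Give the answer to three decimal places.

MgO: 15.63/40.304 = 0.38780 mol → 0.38780 mol Mg, 0.38780 mol O.
FeO: 4.86/71.844 = 0.06765 mol → 0.06765 mol Fe, 0.06765 mol O.
CaO: 25.25/56.077 = 0.45027 mol → 0.45027 mol Ca, 0.45027 mol O.
SiO2: 54.68/60.083 = 0.91007 mol → 0.91007 mol Si, 1.82014 mol O.
Total oxygen = 2.72586 mol. Normalization factor = 6/2.72586 = 2.20114.
Si per 6 O = 0.91007 × 2.20114 = 2.003.

2.003 Si apfu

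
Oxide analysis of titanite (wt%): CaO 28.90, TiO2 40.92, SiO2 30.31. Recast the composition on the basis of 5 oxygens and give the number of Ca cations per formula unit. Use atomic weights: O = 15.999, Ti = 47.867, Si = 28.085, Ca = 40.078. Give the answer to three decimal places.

CaO (M=56.077): mol = 0.51536; Ca = 0.51536, O = 0.51536.
TiO2 (M=79.865): mol = 0.51236; Ti = 0.51236, O = 1.02472.
SiO2 (M=60.083): mol = 0.50447; Si = 0.50447, O = 1.00894.
ΣO = 2.54902; factor = 5/ΣO = 1.96154.
Ca apfu = 0.51536 × 1.96154 = 1.011.

1.011 Ca apfu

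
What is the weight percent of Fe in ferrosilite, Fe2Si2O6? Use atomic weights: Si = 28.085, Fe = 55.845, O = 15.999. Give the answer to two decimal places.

Molar mass of Fe2Si2O6: 2*55.845 + 2*28.085 + 6*15.999 = 263.854 g/mol.
Mass of Fe per formula unit: 2 × 55.845 = 111.690 g.
Weight fraction Fe = 111.690 / 263.854 = 0.4233.

42.33 weight percent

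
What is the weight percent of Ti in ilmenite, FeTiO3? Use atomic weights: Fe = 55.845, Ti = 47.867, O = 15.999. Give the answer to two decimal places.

31.55 weight percent

M(FeTiO3) = 151.709 g/mol.
Ti contributes 1 × 47.867 = 47.867 g per mole.
47.867/151.709 = 0.3155 → 31.55%.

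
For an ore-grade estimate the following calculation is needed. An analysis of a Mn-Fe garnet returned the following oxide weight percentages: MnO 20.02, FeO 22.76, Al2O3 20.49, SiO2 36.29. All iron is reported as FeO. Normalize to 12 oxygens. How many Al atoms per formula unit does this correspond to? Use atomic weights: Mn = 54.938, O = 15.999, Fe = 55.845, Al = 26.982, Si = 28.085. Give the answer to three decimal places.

2.001 Al apfu

MnO (M=70.937): mol = 0.28222; Mn = 0.28222, O = 0.28222.
FeO (M=71.844): mol = 0.31680; Fe = 0.31680, O = 0.31680.
Al2O3 (M=101.961): mol = 0.20096; Al = 0.40192, O = 0.60288.
SiO2 (M=60.083): mol = 0.60400; Si = 0.60400, O = 1.20800.
ΣO = 2.40990; factor = 12/ΣO = 4.97946.
Al apfu = 0.40192 × 4.97946 = 2.001.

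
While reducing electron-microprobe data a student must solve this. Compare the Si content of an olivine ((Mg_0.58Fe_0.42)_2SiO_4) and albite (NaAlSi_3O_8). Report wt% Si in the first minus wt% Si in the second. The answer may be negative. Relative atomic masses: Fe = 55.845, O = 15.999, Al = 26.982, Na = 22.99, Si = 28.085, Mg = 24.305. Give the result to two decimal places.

First mineral: 28.085 g Si in 167.185 g formula = 16.80 wt% Si.
Second mineral: 84.255 g Si in 262.219 g formula = 32.13 wt% Si.
16.80% − 32.13% gives a difference of -15.33 percentage points.

-15.33 percentage points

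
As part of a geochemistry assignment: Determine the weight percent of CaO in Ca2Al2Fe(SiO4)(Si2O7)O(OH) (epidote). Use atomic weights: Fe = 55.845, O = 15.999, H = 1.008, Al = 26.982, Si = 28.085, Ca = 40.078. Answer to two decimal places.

M(Ca2Al2Fe(SiO4)(Si2O7)O(OH)) = 483.215 g/mol; M(CaO) = 56.077 g/mol.
Moles CaO per formula unit = 2 Ca ÷ 1 = 2.0000.
CaO fraction = (2.0000 × 56.077) / 483.215 = 112.154/483.215 = 0.2321.

23.21 wt%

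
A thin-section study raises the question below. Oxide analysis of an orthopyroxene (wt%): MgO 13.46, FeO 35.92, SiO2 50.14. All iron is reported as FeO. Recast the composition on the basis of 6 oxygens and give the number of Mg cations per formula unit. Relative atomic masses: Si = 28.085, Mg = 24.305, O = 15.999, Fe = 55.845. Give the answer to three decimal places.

0.801 Mg apfu

MgO: 13.46/40.304 = 0.33396 mol → 0.33396 mol Mg, 0.33396 mol O.
FeO: 35.92/71.844 = 0.49997 mol → 0.49997 mol Fe, 0.49997 mol O.
SiO2: 50.14/60.083 = 0.83451 mol → 0.83451 mol Si, 1.66902 mol O.
Total oxygen = 2.50295 mol. Normalization factor = 6/2.50295 = 2.39717.
Mg per 6 O = 0.33396 × 2.39717 = 0.801.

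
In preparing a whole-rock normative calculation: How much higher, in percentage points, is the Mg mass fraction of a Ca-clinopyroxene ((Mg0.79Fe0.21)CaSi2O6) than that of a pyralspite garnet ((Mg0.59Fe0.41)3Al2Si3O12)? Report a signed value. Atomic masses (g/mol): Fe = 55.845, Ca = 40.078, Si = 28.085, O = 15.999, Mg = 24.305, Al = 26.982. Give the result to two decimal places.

-1.13 percentage points

M((Mg0.79Fe0.21)CaSi2O6) = 223.170 g/mol, so wt% Mg = 19.201/223.170 × 100 = 8.60%.
M((Mg0.59Fe0.41)3Al2Si3O12) = 441.916 g/mol, so wt% Mg = 43.020/441.916 × 100 = 9.73%.
8.60 − 9.73 = -1.13 pp.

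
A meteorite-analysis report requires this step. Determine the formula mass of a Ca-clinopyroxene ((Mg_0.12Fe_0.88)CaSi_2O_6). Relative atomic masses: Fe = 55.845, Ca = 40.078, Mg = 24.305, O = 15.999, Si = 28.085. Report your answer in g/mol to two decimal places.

The formula mass is the sum 0.12(24.305) + 0.88(55.845) + 1(40.078) + 2(28.085) + 6(15.999).

244.30 g/mol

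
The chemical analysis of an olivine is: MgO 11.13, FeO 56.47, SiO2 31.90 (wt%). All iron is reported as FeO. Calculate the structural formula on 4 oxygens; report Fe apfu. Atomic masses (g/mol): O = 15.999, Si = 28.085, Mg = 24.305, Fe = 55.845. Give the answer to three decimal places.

MgO (M=40.304): mol = 0.27615; Mg = 0.27615, O = 0.27615.
FeO (M=71.844): mol = 0.78601; Fe = 0.78601, O = 0.78601.
SiO2 (M=60.083): mol = 0.53093; Si = 0.53093, O = 1.06186.
ΣO = 2.12402; factor = 4/ΣO = 1.88322.
Fe apfu = 0.78601 × 1.88322 = 1.480.

1.480 Fe apfu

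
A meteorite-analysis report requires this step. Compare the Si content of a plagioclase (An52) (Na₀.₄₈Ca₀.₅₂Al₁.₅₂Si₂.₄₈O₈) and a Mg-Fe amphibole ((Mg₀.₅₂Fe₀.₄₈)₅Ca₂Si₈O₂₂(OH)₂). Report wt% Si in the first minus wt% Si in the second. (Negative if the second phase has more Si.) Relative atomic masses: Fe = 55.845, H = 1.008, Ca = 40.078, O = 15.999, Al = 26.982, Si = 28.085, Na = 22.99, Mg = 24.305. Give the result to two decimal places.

M(Na₀.₄₈Ca₀.₅₂Al₁.₅₂Si₂.₄₈O₈) = 270.531 g/mol, so wt% Si = 69.651/270.531 × 100 = 25.75%.
M((Mg₀.₅₂Fe₀.₄₈)₅Ca₂Si₈O₂₂(OH)₂) = 888.049 g/mol, so wt% Si = 224.680/888.049 × 100 = 25.30%.
25.75 − 25.30 = 0.45 pp.

0.45 percentage points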